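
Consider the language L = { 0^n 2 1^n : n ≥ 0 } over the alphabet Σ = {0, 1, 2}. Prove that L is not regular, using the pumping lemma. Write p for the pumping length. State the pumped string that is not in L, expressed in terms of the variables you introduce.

0^{p+k} 2 1^p

Assume L is regular. Let p be the pumping length given by the pumping lemma.
Take w = 0^p 2 1^p ∈ L with |w| = 2p+1 ≥ p.
The pumping lemma gives a decomposition w = xyz where |xy| ≤ p and y is nonempty.
Since the first p symbols of w are all 0's and |xy| ≤ p, y lies entirely in the leading 0-block: y = 0^k for some k with 1 ≤ k ≤ p.
Pump with i = 2: xy^2z = 0^{p+k} 2 1^p, which would require p+k = p. But k ≥ 1, so xy^2z ∉ L.
This is a contradiction; hence L is not regular.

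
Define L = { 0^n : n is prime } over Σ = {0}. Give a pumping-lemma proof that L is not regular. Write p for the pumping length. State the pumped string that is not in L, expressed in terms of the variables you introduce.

Assume L is regular; let p be its pumping constant.
Let q be a prime with q ≥ p+2 (infinitely many primes exist), and take w = 0^q ∈ L with |w| = q ≥ p.
Write w = xyz as guaranteed by the lemma, with |xy| ≤ p and y is nonempty.
Then y = 0^k for some k with 1 ≤ k ≤ p.
Since 1 ≤ k ≤ p, |xz| = q-k. Pump with i = q+1: |xy^{q+1}z| = (q-k)+(q+1)k = q+qk = q(1+k), which is composite (both factors ≥ 2). So xy^{q+1}z = 0^{q(1+k)} ∉ L.
Contradiction. Therefore L is not regular.

0^{q(1+k)}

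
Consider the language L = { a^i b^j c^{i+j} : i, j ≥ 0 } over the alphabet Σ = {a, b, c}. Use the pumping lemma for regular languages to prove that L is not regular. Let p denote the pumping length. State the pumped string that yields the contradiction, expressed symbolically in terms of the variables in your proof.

a^{p+k} b^p c^{2p}

Suppose for contradiction that L is regular, and let p be the pumping length.
Take w = a^p b^p c^{2p} ∈ L (with i=j=p, i+j=2p), |w| = 4p ≥ p.
The pumping lemma gives a decomposition w = xyz where |xy| ≤ p and |y| ≥ 1.
Since the first p symbols of w are all a's and |xy| ≤ p, y lies entirely in the leading a-block: y = a^k for some k with 1 ≤ k ≤ p.
Consider xy^2z = a^{p+k} b^p c^{2p}. Now the a- and b-counts sum to 2p+k, but the c-count is 2p ≠ 2p+k. So xy^2z ∉ L.
This contradicts the pumping lemma, so L is not regular.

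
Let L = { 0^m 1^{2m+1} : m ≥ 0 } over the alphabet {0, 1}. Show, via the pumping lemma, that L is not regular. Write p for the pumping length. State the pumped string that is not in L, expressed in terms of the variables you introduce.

Suppose for contradiction that L is regular, and let p be the pumping length.
Let w = 0^p 1^{2p+1} ∈ L; note |w| = 3p+1 ≥ p.
By the pumping lemma, w = xyz with |xy| ≤ p and y is nonempty.
The first p characters of w are 0's, so xy (and hence y) consists only of 0's. Write y = 0^k, 1 ≤ k ≤ p.
Pump with i = 2: xy^2z = 0^{p+k} 1^{2p+1}. For this to lie in L we would need 2p+1 = 2(p+k)+1, which forces k = 0. But k ≥ 1, so xy^2z ∉ L.
Contradiction. Therefore L is not regular.

0^{p+k} 1^{2p+1}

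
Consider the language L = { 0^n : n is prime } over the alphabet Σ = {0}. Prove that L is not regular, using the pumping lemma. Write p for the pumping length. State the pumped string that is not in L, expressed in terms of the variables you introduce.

Assume L is regular. Let p be the pumping length given by the pumping lemma.
Let q be a prime with q ≥ p+2 (infinitely many primes exist), and take w = 0^q ∈ L with |w| = q ≥ p.
The pumping lemma gives a decomposition w = xyz where |xy| ≤ p and y is nonempty.
Then y = 0^k for some k with 1 ≤ k ≤ p.
Since 1 ≤ k ≤ p, |xz| = q-k. Pump with i = q+1: |xy^{q+1}z| = (q-k)+(q+1)k = q+qk = q(1+k), which is composite (both factors ≥ 2). So xy^{q+1}z = 0^{q(1+k)} ∉ L.
This contradicts the pumping lemma, so L is not regular.

0^{q(1+k)}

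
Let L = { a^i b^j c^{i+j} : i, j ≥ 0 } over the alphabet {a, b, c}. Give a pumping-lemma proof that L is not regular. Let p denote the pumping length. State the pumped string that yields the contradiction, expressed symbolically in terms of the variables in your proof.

a^{p+k} b^p c^{2p}

Assume L is regular; let p be its pumping constant.
Take w = a^p b^p c^{2p} ∈ L (with i=j=p, i+j=2p), |w| = 4p ≥ p.
Write w = xyz as guaranteed by the lemma, with |xy| ≤ p and |y| > 0.
Because |xy| ≤ p and w begins with p copies of a, we have y = a^k with 1 ≤ k ≤ p.
Consider xy^2z = a^{p+k} b^p c^{2p}. Now the a- and b-counts sum to 2p+k, but the c-count is 2p ≠ 2p+k. So xy^2z ∉ L.
This contradicts the pumping lemma, so L is not regular.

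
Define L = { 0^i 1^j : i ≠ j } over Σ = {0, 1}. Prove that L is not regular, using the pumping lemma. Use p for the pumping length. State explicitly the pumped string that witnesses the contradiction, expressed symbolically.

Assume L is regular. Let p be the pumping length given by the pumping lemma.
Choose w = 0^p 1^{p+p!}. Since p ≠ p+p!, w ∈ L; and |w| ≥ p.
By the pumping lemma, w = xyz with |xy| ≤ p and y is nonempty.
Because |xy| ≤ p and w begins with p copies of 0, we have y = 0^k with 1 ≤ k ≤ p.
Since 1 ≤ k ≤ p, k divides p!; set t = 1 + p!/k. Then xy^t z has p + (p!/k)·k = p + p! copies of 0. Now the 0-count equals the 1-count, so i ≠ j fails. So xy^t z = 0^{p+p!} 1^{p+p!} ∉ L.
This contradicts the pumping lemma, so L is not regular.

0^{p+p!} 1^{p+p!}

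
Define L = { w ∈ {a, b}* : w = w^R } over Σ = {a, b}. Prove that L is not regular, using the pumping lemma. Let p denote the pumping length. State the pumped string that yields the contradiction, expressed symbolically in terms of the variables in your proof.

a^{p+k} b a^p

Assume L is regular. Let p be the pumping length given by the pumping lemma.
Take w = a^p b a^p, a palindrome of length 2p+1 ≥ p.
By the pumping lemma, w = xyz with |xy| ≤ p and y is nonempty.
Since the first p symbols of w are all a's and |xy| ≤ p, y lies entirely in the leading a-block: y = a^k for some k with 1 ≤ k ≤ p.
Pump with i = 2: xy^2z = a^{p+k} b a^p. Its reverse is a^p b a^{p+k}, which differs from xy^2z since k ≥ 1. So xy^2z is not a palindrome and xy^2z ∉ L.
This is a contradiction; hence L is not regular.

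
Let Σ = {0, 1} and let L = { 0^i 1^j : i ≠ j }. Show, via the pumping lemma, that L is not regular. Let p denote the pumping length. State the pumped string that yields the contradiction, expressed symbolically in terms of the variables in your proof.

Suppose for contradiction that L is regular, and let p be the pumping length.
Choose w = 0^p 1^{p+p!}. Since p ≠ p+p!, w ∈ L; and |w| ≥ p.
By the pumping lemma, w = xyz with |xy| ≤ p and |y| > 0.
The first p characters of w are 0's, so xy (and hence y) consists only of 0's. Write y = 0^k, 1 ≤ k ≤ p.
Since 1 ≤ k ≤ p, k divides p!; set t = 1 + p!/k. Then xy^t z has p + (p!/k)·k = p + p! copies of 0. Now the 0-count equals the 1-count, so i ≠ j fails. So xy^t z = 0^{p+p!} 1^{p+p!} ∉ L.
This contradicts the pumping lemma, so L is not regular.

0^{p+p!} 1^{p+p!}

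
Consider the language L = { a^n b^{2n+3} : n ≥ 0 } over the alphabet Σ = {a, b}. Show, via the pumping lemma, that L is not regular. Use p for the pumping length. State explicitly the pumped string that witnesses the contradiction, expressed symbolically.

a^{p+k} b^{2p+3}

Suppose for contradiction that L is regular, and let p be the pumping length.
Take w = a^p b^{2p+3}. Then w ∈ L and |w| = 3p+3 ≥ p.
Write w = xyz as guaranteed by the lemma, with |xy| ≤ p and y is nonempty.
The first p characters of w are a's, so xy (and hence y) consists only of a's. Write y = a^k, 1 ≤ k ≤ p.
Pump with i = 2: xy^2z = a^{p+k} b^{2p+3}. For this to lie in L we would need 2p+3 = 2(p+k)+3, which forces k = 0. But k ≥ 1, so xy^2z ∉ L.
Contradiction. Therefore L is not regular.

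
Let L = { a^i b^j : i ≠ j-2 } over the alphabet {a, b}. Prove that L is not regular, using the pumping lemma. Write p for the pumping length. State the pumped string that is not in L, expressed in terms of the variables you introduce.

a^{p+p!} b^{p+p!+2}

Toward a contradiction, assume L is regular with pumping length p.
Choose w = a^p b^{p+p!+2}. Since p ≠ (p+p!+2)-2 = p+p!, w ∈ L; and |w| ≥ p.
By the pumping lemma, w = xyz with |xy| ≤ p and y is nonempty.
Because |xy| ≤ p and w begins with p copies of a, we have y = a^k with 1 ≤ k ≤ p.
Since 1 ≤ k ≤ p, k divides p!; set t = 1 + p!/k. Then xy^t z has p + (p!/k)·k = p + p! copies of a. Now the a-count is p+p! and (b-count)-2 = (p+p!+2)-2 = p+p!, so i ≠ j-2 fails. So xy^t z = a^{p+p!} b^{p+p!+2} ∉ L.
This is a contradiction; hence L is not regular.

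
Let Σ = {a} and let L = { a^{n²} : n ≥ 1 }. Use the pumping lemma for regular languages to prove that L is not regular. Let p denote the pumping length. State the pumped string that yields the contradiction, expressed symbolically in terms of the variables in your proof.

a^{p²+k}

Assume L is regular; let p be its pumping constant.
Take w = a^{p²} ∈ L with |w| = p² ≥ p.
By the pumping lemma, w = xyz with |xy| ≤ p and |y| > 0.
Then y = a^k for some k with 1 ≤ k ≤ p.
Pump with i = 2: xy^2z = a^{p²+k}. Since 1 ≤ k ≤ p, p² < p²+k ≤ p²+p < (p+1)², so p²+k lies strictly between consecutive squares and is not a perfect square. So xy^2z ∉ L.
This is a contradiction; hence L is not regular.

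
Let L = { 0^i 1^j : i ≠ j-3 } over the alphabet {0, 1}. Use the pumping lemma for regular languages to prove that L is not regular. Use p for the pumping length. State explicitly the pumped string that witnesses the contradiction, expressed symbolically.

0^{p+p!} 1^{p+p!+3}

Toward a contradiction, assume L is regular with pumping length p.
Choose w = 0^p 1^{p+p!+3}. Since p ≠ (p+p!+3)-3 = p+p!, w ∈ L; and |w| ≥ p.
Write w = xyz as guaranteed by the lemma, with |xy| ≤ p and |y| > 0.
Since the first p symbols of w are all 0's and |xy| ≤ p, y lies entirely in the leading 0-block: y = 0^k for some k with 1 ≤ k ≤ p.
Since 1 ≤ k ≤ p, k divides p!; set t = 1 + p!/k. Then xy^t z has p + (p!/k)·k = p + p! copies of 0. Now the 0-count is p+p! and (1-count)-3 = (p+p!+3)-3 = p+p!, so i ≠ j-3 fails. So xy^t z = 0^{p+p!} 1^{p+p!+3} ∉ L.
This contradicts the pumping lemma, so L is not regular.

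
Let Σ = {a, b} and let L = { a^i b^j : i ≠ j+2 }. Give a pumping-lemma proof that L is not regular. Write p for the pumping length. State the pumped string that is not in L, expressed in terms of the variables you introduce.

Suppose for contradiction that L is regular, and let p be the pumping length.
Choose w = a^p b^{p+p!-2}. Since p ≠ (p+p!-2)+2 = p+p!, w ∈ L; and |w| ≥ p.
The pumping lemma gives a decomposition w = xyz where |xy| ≤ p and |y| > 0.
The first p characters of w are a's, so xy (and hence y) consists only of a's. Write y = a^k, 1 ≤ k ≤ p.
Since 1 ≤ k ≤ p, k divides p!; set t = 1 + p!/k. Then xy^t z has p + (p!/k)·k = p + p! copies of a. Now the a-count is p+p! and (b-count)+2 = (p+p!-2)+2 = p+p!, so i ≠ j+2 fails. So xy^t z = a^{p+p!} b^{p+p!-2} ∉ L.
This contradicts the pumping lemma, so L is not regular.

a^{p+p!} b^{p+p!-2}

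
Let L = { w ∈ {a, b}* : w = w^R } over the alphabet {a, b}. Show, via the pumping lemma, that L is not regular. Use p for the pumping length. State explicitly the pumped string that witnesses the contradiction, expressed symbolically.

Suppose for contradiction that L is regular, and let p be the pumping length.
Take w = a^p b a^p, a palindrome of length 2p+1 ≥ p.
Write w = xyz as guaranteed by the lemma, with |xy| ≤ p and |y| ≥ 1.
Because |xy| ≤ p and w begins with p copies of a, we have y = a^k with 1 ≤ k ≤ p.
Pump with i = 2: xy^2z = a^{p+k} b a^p. Its reverse is a^p b a^{p+k}, which differs from xy^2z since k ≥ 1. So xy^2z is not a palindrome and xy^2z ∉ L.
Contradiction. Therefore L is not regular.

a^{p+k} b a^p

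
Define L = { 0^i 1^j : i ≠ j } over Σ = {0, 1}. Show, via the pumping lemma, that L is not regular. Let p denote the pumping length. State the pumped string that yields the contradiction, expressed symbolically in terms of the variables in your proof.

0^{p+p!} 1^{p+p!}

Assume L is regular; let p be its pumping constant.
Choose w = 0^p 1^{p+p!}. Since p ≠ p+p!, w ∈ L; and |w| ≥ p.
The pumping lemma gives a decomposition w = xyz where |xy| ≤ p and y is nonempty.
Since the first p symbols of w are all 0's and |xy| ≤ p, y lies entirely in the leading 0-block: y = 0^k for some k with 1 ≤ k ≤ p.
Since 1 ≤ k ≤ p, k divides p!; set t = 1 + p!/k. Then xy^t z has p + (p!/k)·k = p + p! copies of 0. Now the 0-count equals the 1-count, so i ≠ j fails. So xy^t z = 0^{p+p!} 1^{p+p!} ∉ L.
Contradiction. Therefore L is not regular.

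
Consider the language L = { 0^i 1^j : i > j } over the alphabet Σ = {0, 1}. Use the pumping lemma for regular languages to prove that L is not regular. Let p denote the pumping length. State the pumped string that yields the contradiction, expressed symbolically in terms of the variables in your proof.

0^{p+1-k} 1^p

Assume L is regular; let p be its pumping constant.
Choose w = 0^{p+1} 1^p ∈ L, with |w| = 2p+1 ≥ p.
The pumping lemma gives a decomposition w = xyz where |xy| ≤ p and y is nonempty.
Since the first p symbols of w are all 0's and |xy| ≤ p, y lies entirely in the leading 0-block: y = 0^k for some k with 1 ≤ k ≤ p.
Consider xy^0z = xz = 0^{p+1-k} 1^p. Since k ≥ 1, the 0-count p+1-k is at most p, so i > j fails; thus xz ∉ L.
This contradicts the pumping lemma, so L is not regular.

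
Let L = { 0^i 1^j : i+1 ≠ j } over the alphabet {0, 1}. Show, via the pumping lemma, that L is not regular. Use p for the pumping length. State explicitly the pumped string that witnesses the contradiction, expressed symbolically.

Suppose for contradiction that L is regular, and let p be the pumping length.
Choose w = 0^p 1^{p+p!+1}. Since p ≠ (p+p!+1)-1 = p+p!, w ∈ L; and |w| ≥ p.
Write w = xyz as guaranteed by the lemma, with |xy| ≤ p and |y| ≥ 1.
Because |xy| ≤ p and w begins with p copies of 0, we have y = 0^k with 1 ≤ k ≤ p.
Since 1 ≤ k ≤ p, k divides p!; set t = 1 + p!/k. Then xy^t z has p + (p!/k)·k = p + p! copies of 0. Now the 0-count is p+p! and (1-count)-1 = (p+p!+1)-1 = p+p!, so i+1 ≠ j fails. So xy^t z = 0^{p+p!} 1^{p+p!+1} ∉ L.
This is a contradiction; hence L is not regular.

0^{p+p!} 1^{p+p!+1}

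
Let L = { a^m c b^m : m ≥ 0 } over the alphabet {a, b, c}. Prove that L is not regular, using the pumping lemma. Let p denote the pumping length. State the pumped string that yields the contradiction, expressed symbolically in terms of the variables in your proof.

Assume L is regular. Let p be the pumping length given by the pumping lemma.
Take w = a^p c b^p ∈ L with |w| = 2p+1 ≥ p.
The pumping lemma gives a decomposition w = xyz where |xy| ≤ p and |y| ≥ 1.
Since the first p symbols of w are all a's and |xy| ≤ p, y lies entirely in the leading a-block: y = a^k for some k with 1 ≤ k ≤ p.
Pump with i = 2: xy^2z = a^{p+k} c b^p, which would require p+k = p. But k ≥ 1, so xy^2z ∉ L.
This is a contradiction; hence L is not regular.

a^{p+k} c b^p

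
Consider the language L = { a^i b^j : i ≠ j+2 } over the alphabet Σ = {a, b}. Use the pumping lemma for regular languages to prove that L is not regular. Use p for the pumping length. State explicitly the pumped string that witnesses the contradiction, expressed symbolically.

a^{p+p!} b^{p+p!-2}

Toward a contradiction, assume L is regular with pumping length p.
Choose w = a^p b^{p+p!-2}. Since p ≠ (p+p!-2)+2 = p+p!, w ∈ L; and |w| ≥ p.
Write w = xyz as guaranteed by the lemma, with |xy| ≤ p and y is nonempty.
Since the first p symbols of w are all a's and |xy| ≤ p, y lies entirely in the leading a-block: y = a^k for some k with 1 ≤ k ≤ p.
Since 1 ≤ k ≤ p, k divides p!; set t = 1 + p!/k. Then xy^t z has p + (p!/k)·k = p + p! copies of a. Now the a-count is p+p! and (b-count)+2 = (p+p!-2)+2 = p+p!, so i ≠ j+2 fails. So xy^t z = a^{p+p!} b^{p+p!-2} ∉ L.
This is a contradiction; hence L is not regular.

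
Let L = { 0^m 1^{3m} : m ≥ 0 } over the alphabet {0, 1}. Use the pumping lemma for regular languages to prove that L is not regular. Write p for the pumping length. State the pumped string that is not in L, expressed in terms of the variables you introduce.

Suppose for contradiction that L is regular, and let p be the pumping length.
Take w = 0^p 1^{3p}. Then w ∈ L and |w| = 4p ≥ p.
The pumping lemma gives a decomposition w = xyz where |xy| ≤ p and |y| ≥ 1.
Since the first p symbols of w are all 0's and |xy| ≤ p, y lies entirely in the leading 0-block: y = 0^k for some k with 1 ≤ k ≤ p.
Pump with i = 2: xy^2z = 0^{p+k} 1^{3p}. For this to lie in L we would need 3p = 3(p+k), which forces k = 0. But k ≥ 1, so xy^2z ∉ L.
Contradiction. Therefore L is not regular.

0^{p+k} 1^{3p}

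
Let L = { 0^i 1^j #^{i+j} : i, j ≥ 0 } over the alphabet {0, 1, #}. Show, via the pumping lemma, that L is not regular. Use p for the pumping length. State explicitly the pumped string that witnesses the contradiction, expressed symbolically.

0^{p+k} 1^p #^{2p}

Toward a contradiction, assume L is regular with pumping length p.
Take w = 0^p 1^p #^{2p} ∈ L (with i=j=p, i+j=2p), |w| = 4p ≥ p.
By the pumping lemma, w = xyz with |xy| ≤ p and y is nonempty.
The first p characters of w are 0's, so xy (and hence y) consists only of 0's. Write y = 0^k, 1 ≤ k ≤ p.
Consider xy^2z = 0^{p+k} 1^p #^{2p}. Now the 0- and 1-counts sum to 2p+k, but the #-count is 2p ≠ 2p+k. So xy^2z ∉ L.
This contradicts the pumping lemma, so L is not regular.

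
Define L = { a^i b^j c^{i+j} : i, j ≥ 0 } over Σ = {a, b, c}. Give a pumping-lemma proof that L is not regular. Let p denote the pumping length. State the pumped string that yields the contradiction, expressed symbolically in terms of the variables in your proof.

a^{p+k} b^p c^{2p}

Assume L is regular; let p be its pumping constant.
Take w = a^p b^p c^{2p} ∈ L (with i=j=p, i+j=2p), |w| = 4p ≥ p.
The pumping lemma gives a decomposition w = xyz where |xy| ≤ p and |y| > 0.
The first p characters of w are a's, so xy (and hence y) consists only of a's. Write y = a^k, 1 ≤ k ≤ p.
Consider xy^2z = a^{p+k} b^p c^{2p}. Now the a- and b-counts sum to 2p+k, but the c-count is 2p ≠ 2p+k. So xy^2z ∉ L.
Contradiction. Therefore L is not regular.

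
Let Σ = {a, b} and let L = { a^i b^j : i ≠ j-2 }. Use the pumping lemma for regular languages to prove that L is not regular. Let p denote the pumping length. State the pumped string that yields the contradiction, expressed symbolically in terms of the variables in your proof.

a^{p+p!} b^{p+p!+2}

Toward a contradiction, assume L is regular with pumping length p.
Choose w = a^p b^{p+p!+2}. Since p ≠ (p+p!+2)-2 = p+p!, w ∈ L; and |w| ≥ p.
The pumping lemma gives a decomposition w = xyz where |xy| ≤ p and |y| > 0.
Since the first p symbols of w are all a's and |xy| ≤ p, y lies entirely in the leading a-block: y = a^k for some k with 1 ≤ k ≤ p.
Since 1 ≤ k ≤ p, k divides p!; set t = 1 + p!/k. Then xy^t z has p + (p!/k)·k = p + p! copies of a. Now the a-count is p+p! and (b-count)-2 = (p+p!+2)-2 = p+p!, so i ≠ j-2 fails. So xy^t z = a^{p+p!} b^{p+p!+2} ∉ L.
This contradicts the pumping lemma, so L is not regular.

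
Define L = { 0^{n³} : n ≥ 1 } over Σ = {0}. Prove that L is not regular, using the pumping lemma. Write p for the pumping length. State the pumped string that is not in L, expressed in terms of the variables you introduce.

0^{p³+k}

Suppose for contradiction that L is regular, and let p be the pumping length.
Take w = 0^{p³} ∈ L with |w| = p³ ≥ p.
The pumping lemma gives a decomposition w = xyz where |xy| ≤ p and y is nonempty.
Then y = 0^k for some k with 1 ≤ k ≤ p.
Pump with i = 2: xy^2z = 0^{p³+k}. Since 1 ≤ k ≤ p, p³ < p³+k ≤ p³+p < p³+3p²+3p+1 = (p+1)³, so p³+k is not a perfect cube. So xy^2z ∉ L.
This contradicts the pumping lemma, so L is not regular.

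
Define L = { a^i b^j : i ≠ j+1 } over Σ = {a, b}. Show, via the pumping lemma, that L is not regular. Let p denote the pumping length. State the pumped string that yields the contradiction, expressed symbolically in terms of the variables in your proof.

a^{p+p!} b^{p+p!-1}

Suppose for contradiction that L is regular, and let p be the pumping length.
Choose w = a^p b^{p+p!-1}. Since p ≠ (p+p!-1)+1 = p+p!, w ∈ L; and |w| ≥ p.
By the pumping lemma, w = xyz with |xy| ≤ p and y is nonempty.
The first p characters of w are a's, so xy (and hence y) consists only of a's. Write y = a^k, 1 ≤ k ≤ p.
Since 1 ≤ k ≤ p, k divides p!; set t = 1 + p!/k. Then xy^t z has p + (p!/k)·k = p + p! copies of a. Now the a-count is p+p! and (b-count)+1 = (p+p!-1)+1 = p+p!, so i ≠ j+1 fails. So xy^t z = a^{p+p!} b^{p+p!-1} ∉ L.
This is a contradiction; hence L is not regular.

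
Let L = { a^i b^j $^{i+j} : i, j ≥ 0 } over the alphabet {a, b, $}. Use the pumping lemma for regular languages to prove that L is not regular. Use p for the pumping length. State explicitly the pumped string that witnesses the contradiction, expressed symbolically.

Toward a contradiction, assume L is regular with pumping length p.
Take w = a^p b^p $^{2p} ∈ L (with i=j=p, i+j=2p), |w| = 4p ≥ p.
Write w = xyz as guaranteed by the lemma, with |xy| ≤ p and y is nonempty.
Since the first p symbols of w are all a's and |xy| ≤ p, y lies entirely in the leading a-block: y = a^k for some k with 1 ≤ k ≤ p.
Consider xy^2z = a^{p+k} b^p $^{2p}. Now the a- and b-counts sum to 2p+k, but the $-count is 2p ≠ 2p+k. So xy^2z ∉ L.
This contradicts the pumping lemma, so L is not regular.

a^{p+k} b^p $^{2p}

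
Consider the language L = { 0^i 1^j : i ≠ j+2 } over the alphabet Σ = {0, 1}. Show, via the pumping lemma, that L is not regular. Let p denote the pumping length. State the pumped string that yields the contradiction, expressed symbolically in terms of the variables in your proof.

Assume L is regular. Let p be the pumping length given by the pumping lemma.
Choose w = 0^p 1^{p+p!-2}. Since p ≠ (p+p!-2)+2 = p+p!, w ∈ L; and |w| ≥ p.
Write w = xyz as guaranteed by the lemma, with |xy| ≤ p and |y| > 0.
The first p characters of w are 0's, so xy (and hence y) consists only of 0's. Write y = 0^k, 1 ≤ k ≤ p.
Since 1 ≤ k ≤ p, k divides p!; set t = 1 + p!/k. Then xy^t z has p + (p!/k)·k = p + p! copies of 0. Now the 0-count is p+p! and (1-count)+2 = (p+p!-2)+2 = p+p!, so i ≠ j+2 fails. So xy^t z = 0^{p+p!} 1^{p+p!-2} ∉ L.
This is a contradiction; hence L is not regular.

0^{p+p!} 1^{p+p!-2}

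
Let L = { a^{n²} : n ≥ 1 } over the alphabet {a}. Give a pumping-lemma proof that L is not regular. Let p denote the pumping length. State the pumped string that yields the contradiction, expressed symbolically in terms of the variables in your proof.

a^{p²+k}

Toward a contradiction, assume L is regular with pumping length p.
Take w = a^{p²} ∈ L with |w| = p² ≥ p.
The pumping lemma gives a decomposition w = xyz where |xy| ≤ p and y is nonempty.
Then y = a^k for some k with 1 ≤ k ≤ p.
Pump with i = 2: xy^2z = a^{p²+k}. Since 1 ≤ k ≤ p, p² < p²+k ≤ p²+p < (p+1)², so p²+k lies strictly between consecutive squares and is not a perfect square. So xy^2z ∉ L.
This is a contradiction; hence L is not regular.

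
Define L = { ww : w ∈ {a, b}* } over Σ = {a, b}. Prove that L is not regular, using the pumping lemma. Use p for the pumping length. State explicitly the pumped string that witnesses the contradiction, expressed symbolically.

Toward a contradiction, assume L is regular with pumping length p.
Take w = a^p b^p a^p b^p = uu where u = a^pb^p; then w ∈ L and |w| = 4p ≥ p.
Write w = xyz as guaranteed by the lemma, with |xy| ≤ p and |y| > 0.
The first p characters of w are a's, so xy (and hence y) consists only of a's. Write y = a^k, 1 ≤ k ≤ p.
Pump with i = 2: xy^2z = a^{p+k} b^p a^p b^p, of length 4p+k. Suppose this equals vv. The string starts with a and ends with b, so v does too; thus the boundary between the two copies of v is a b→a transition. There is exactly one such transition, at position 2p+k, so |v| = 2p+k and |vv| = 4p+2k ≠ 4p+k since k ≥ 1. So xy^2z ∉ L.
Contradiction. Therefore L is not regular.

a^{p+k} b^p a^p b^p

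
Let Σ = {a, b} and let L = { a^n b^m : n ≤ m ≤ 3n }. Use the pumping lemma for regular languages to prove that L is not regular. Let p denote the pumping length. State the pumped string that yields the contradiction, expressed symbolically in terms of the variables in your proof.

a^{p+k} b^p

Assume L is regular; let p be its pumping constant.
Take w = a^p b^p ∈ L (since p ≤ p ≤ 3p), with |w| = 2p ≥ p.
Write w = xyz as guaranteed by the lemma, with |xy| ≤ p and |y| ≥ 1.
Because |xy| ≤ p and w begins with p copies of a, we have y = a^k with 1 ≤ k ≤ p.
Pump with i = 2: xy^2z = a^{p+k} b^p. Now n = p+k > p = m, so the condition n ≤ m fails. Thus xy^2z ∉ L.
This is a contradiction; hence L is not regular.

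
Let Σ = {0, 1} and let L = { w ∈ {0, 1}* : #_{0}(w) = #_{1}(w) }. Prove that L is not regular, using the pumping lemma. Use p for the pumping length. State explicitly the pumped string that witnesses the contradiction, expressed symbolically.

Suppose for contradiction that L is regular, and let p be the pumping length.
Choose w = 0^p 1^p ∈ L with |w| = 2p ≥ p.
The pumping lemma gives a decomposition w = xyz where |xy| ≤ p and |y| ≥ 1.
Because |xy| ≤ p and w begins with p copies of 0, we have y = 0^k with 1 ≤ k ≤ p.
Pump with i = 2: xy^2z = 0^{p+k} 1^p has p+k occurrences of 0 but only p of 1. Since k ≥ 1 the counts differ, so xy^2z ∉ L.
Contradiction. Therefore L is not regular.

0^{p+k} 1^p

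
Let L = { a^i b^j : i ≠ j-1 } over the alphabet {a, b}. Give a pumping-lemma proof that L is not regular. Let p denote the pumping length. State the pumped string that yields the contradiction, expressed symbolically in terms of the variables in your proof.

a^{p+p!} b^{p+p!+1}

Toward a contradiction, assume L is regular with pumping length p.
Choose w = a^p b^{p+p!+1}. Since p ≠ (p+p!+1)-1 = p+p!, w ∈ L; and |w| ≥ p.
By the pumping lemma, w = xyz with |xy| ≤ p and y is nonempty.
Since the first p symbols of w are all a's and |xy| ≤ p, y lies entirely in the leading a-block: y = a^k for some k with 1 ≤ k ≤ p.
Since 1 ≤ k ≤ p, k divides p!; set t = 1 + p!/k. Then xy^t z has p + (p!/k)·k = p + p! copies of a. Now the a-count is p+p! and (b-count)-1 = (p+p!+1)-1 = p+p!, so i ≠ j-1 fails. So xy^t z = a^{p+p!} b^{p+p!+1} ∉ L.
This contradicts the pumping lemma, so L is not regular.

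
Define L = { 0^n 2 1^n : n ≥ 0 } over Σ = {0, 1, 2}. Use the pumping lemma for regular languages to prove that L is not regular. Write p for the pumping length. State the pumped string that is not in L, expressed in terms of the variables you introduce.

Assume L is regular; let p be its pumping constant.
Take w = 0^p 2 1^p ∈ L with |w| = 2p+1 ≥ p.
The pumping lemma gives a decomposition w = xyz where |xy| ≤ p and |y| > 0.
The first p characters of w are 0's, so xy (and hence y) consists only of 0's. Write y = 0^k, 1 ≤ k ≤ p.
Pump with i = 2: xy^2z = 0^{p+k} 2 1^p, which would require p+k = p. But k ≥ 1, so xy^2z ∉ L.
This contradicts the pumping lemma, so L is not regular.

0^{p+k} 2 1^p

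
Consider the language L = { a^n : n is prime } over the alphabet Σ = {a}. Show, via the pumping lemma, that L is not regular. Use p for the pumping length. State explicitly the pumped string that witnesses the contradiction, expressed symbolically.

a^{q(1+k)}

Assume L is regular; let p be its pumping constant.
Let q be a prime with q ≥ p+2 (infinitely many primes exist), and take w = a^q ∈ L with |w| = q ≥ p.
The pumping lemma gives a decomposition w = xyz where |xy| ≤ p and |y| ≥ 1.
Then y = a^k for some k with 1 ≤ k ≤ p.
Since 1 ≤ k ≤ p, |xz| = q-k. Pump with i = q+1: |xy^{q+1}z| = (q-k)+(q+1)k = q+qk = q(1+k), which is composite (both factors ≥ 2). So xy^{q+1}z = a^{q(1+k)} ∉ L.
This contradicts the pumping lemma, so L is not regular.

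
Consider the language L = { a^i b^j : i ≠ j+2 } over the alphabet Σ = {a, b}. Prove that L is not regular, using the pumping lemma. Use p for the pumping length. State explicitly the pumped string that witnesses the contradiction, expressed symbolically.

Assume L is regular. Let p be the pumping length given by the pumping lemma.
Choose w = a^p b^{p+p!-2}. Since p ≠ (p+p!-2)+2 = p+p!, w ∈ L; and |w| ≥ p.
The pumping lemma gives a decomposition w = xyz where |xy| ≤ p and |y| ≥ 1.
Because |xy| ≤ p and w begins with p copies of a, we have y = a^k with 1 ≤ k ≤ p.
Since 1 ≤ k ≤ p, k divides p!; set t = 1 + p!/k. Then xy^t z has p + (p!/k)·k = p + p! copies of a. Now the a-count is p+p! and (b-count)+2 = (p+p!-2)+2 = p+p!, so i ≠ j+2 fails. So xy^t z = a^{p+p!} b^{p+p!-2} ∉ L.
Contradiction. Therefore L is not regular.

a^{p+p!} b^{p+p!-2}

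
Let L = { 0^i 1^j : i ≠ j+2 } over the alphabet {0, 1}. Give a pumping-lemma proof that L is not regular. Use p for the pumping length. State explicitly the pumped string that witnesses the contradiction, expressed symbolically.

0^{p+p!} 1^{p+p!-2}

Toward a contradiction, assume L is regular with pumping length p.
Choose w = 0^p 1^{p+p!-2}. Since p ≠ (p+p!-2)+2 = p+p!, w ∈ L; and |w| ≥ p.
By the pumping lemma, w = xyz with |xy| ≤ p and y is nonempty.
Because |xy| ≤ p and w begins with p copies of 0, we have y = 0^k with 1 ≤ k ≤ p.
Since 1 ≤ k ≤ p, k divides p!; set t = 1 + p!/k. Then xy^t z has p + (p!/k)·k = p + p! copies of 0. Now the 0-count is p+p! and (1-count)+2 = (p+p!-2)+2 = p+p!, so i ≠ j+2 fails. So xy^t z = 0^{p+p!} 1^{p+p!-2} ∉ L.
Contradiction. Therefore L is not regular.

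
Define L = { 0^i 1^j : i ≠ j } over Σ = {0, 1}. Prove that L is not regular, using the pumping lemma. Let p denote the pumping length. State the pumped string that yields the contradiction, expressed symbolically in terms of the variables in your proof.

0^{p+p!} 1^{p+p!}

Assume L is regular. Let p be the pumping length given by the pumping lemma.
Choose w = 0^p 1^{p+p!}. Since p ≠ p+p!, w ∈ L; and |w| ≥ p.
Write w = xyz as guaranteed by the lemma, with |xy| ≤ p and y is nonempty.
The first p characters of w are 0's, so xy (and hence y) consists only of 0's. Write y = 0^k, 1 ≤ k ≤ p.
Since 1 ≤ k ≤ p, k divides p!; set t = 1 + p!/k. Then xy^t z has p + (p!/k)·k = p + p! copies of 0. Now the 0-count equals the 1-count, so i ≠ j fails. So xy^t z = 0^{p+p!} 1^{p+p!} ∉ L.
This contradicts the pumping lemma, so L is not regular.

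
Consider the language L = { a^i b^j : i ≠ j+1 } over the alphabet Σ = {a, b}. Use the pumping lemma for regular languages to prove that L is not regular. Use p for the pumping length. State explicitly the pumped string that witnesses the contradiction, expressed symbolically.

Suppose for contradiction that L is regular, and let p be the pumping length.
Choose w = a^p b^{p+p!-1}. Since p ≠ (p+p!-1)+1 = p+p!, w ∈ L; and |w| ≥ p.
By the pumping lemma, w = xyz with |xy| ≤ p and y is nonempty.
Because |xy| ≤ p and w begins with p copies of a, we have y = a^k with 1 ≤ k ≤ p.
Since 1 ≤ k ≤ p, k divides p!; set t = 1 + p!/k. Then xy^t z has p + (p!/k)·k = p + p! copies of a. Now the a-count is p+p! and (b-count)+1 = (p+p!-1)+1 = p+p!, so i ≠ j+1 fails. So xy^t z = a^{p+p!} b^{p+p!-1} ∉ L.
This is a contradiction; hence L is not regular.

a^{p+p!} b^{p+p!-1}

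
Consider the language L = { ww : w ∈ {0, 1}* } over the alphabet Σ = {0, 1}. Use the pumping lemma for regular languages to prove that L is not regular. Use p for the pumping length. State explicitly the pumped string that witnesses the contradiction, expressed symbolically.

0^{p+k} 1^p 0^p 1^p

Suppose for contradiction that L is regular, and let p be the pumping length.
Take w = 0^p 1^p 0^p 1^p = uu where u = 0^p1^p; then w ∈ L and |w| = 4p ≥ p.
Write w = xyz as guaranteed by the lemma, with |xy| ≤ p and |y| > 0.
Because |xy| ≤ p and w begins with p copies of 0, we have y = 0^k with 1 ≤ k ≤ p.
Pump with i = 2: xy^2z = 0^{p+k} 1^p 0^p 1^p, of length 4p+k. Suppose this equals vv. The string starts with 0 and ends with 1, so v does too; thus the boundary between the two copies of v is a 1→0 transition. There is exactly one such transition, at position 2p+k, so |v| = 2p+k and |vv| = 4p+2k ≠ 4p+k since k ≥ 1. So xy^2z ∉ L.
Contradiction. Therefore L is not regular.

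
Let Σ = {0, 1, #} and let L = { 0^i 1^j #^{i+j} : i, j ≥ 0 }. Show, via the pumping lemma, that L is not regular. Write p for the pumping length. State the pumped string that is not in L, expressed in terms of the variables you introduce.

Assume L is regular. Let p be the pumping length given by the pumping lemma.
Take w = 0^p 1^p #^{2p} ∈ L (with i=j=p, i+j=2p), |w| = 4p ≥ p.
By the pumping lemma, w = xyz with |xy| ≤ p and |y| > 0.
Because |xy| ≤ p and w begins with p copies of 0, we have y = 0^k with 1 ≤ k ≤ p.
Consider xy^2z = 0^{p+k} 1^p #^{2p}. Now the 0- and 1-counts sum to 2p+k, but the #-count is 2p ≠ 2p+k. So xy^2z ∉ L.
Contradiction. Therefore L is not regular.

0^{p+k} 1^p #^{2p}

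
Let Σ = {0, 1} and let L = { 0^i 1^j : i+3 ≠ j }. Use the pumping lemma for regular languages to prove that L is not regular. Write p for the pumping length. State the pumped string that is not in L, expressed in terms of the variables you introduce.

0^{p+p!} 1^{p+p!+3}

Suppose for contradiction that L is regular, and let p be the pumping length.
Choose w = 0^p 1^{p+p!+3}. Since p ≠ (p+p!+3)-3 = p+p!, w ∈ L; and |w| ≥ p.
By the pumping lemma, w = xyz with |xy| ≤ p and |y| > 0.
The first p characters of w are 0's, so xy (and hence y) consists only of 0's. Write y = 0^k, 1 ≤ k ≤ p.
Since 1 ≤ k ≤ p, k divides p!; set t = 1 + p!/k. Then xy^t z has p + (p!/k)·k = p + p! copies of 0. Now the 0-count is p+p! and (1-count)-3 = (p+p!+3)-3 = p+p!, so i+3 ≠ j fails. So xy^t z = 0^{p+p!} 1^{p+p!+3} ∉ L.
Contradiction. Therefore L is not regular.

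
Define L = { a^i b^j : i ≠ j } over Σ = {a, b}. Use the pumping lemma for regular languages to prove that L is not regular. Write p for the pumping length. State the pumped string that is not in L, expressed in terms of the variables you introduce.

Suppose for contradiction that L is regular, and let p be the pumping length.
Choose w = a^p b^{p+p!}. Since p ≠ p+p!, w ∈ L; and |w| ≥ p.
By the pumping lemma, w = xyz with |xy| ≤ p and y is nonempty.
Since the first p symbols of w are all a's and |xy| ≤ p, y lies entirely in the leading a-block: y = a^k for some k with 1 ≤ k ≤ p.
Since 1 ≤ k ≤ p, k divides p!; set t = 1 + p!/k. Then xy^t z has p + (p!/k)·k = p + p! copies of a. Now the a-count equals the b-count, so i ≠ j fails. So xy^t z = a^{p+p!} b^{p+p!} ∉ L.
This contradicts the pumping lemma, so L is not regular.

a^{p+p!} b^{p+p!}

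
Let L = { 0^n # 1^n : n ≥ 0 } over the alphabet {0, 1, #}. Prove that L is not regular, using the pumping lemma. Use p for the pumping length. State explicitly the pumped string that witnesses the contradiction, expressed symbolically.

0^{p+k} # 1^p

Assume L is regular. Let p be the pumping length given by the pumping lemma.
Take w = 0^p # 1^p ∈ L with |w| = 2p+1 ≥ p.
Write w = xyz as guaranteed by the lemma, with |xy| ≤ p and y is nonempty.
Because |xy| ≤ p and w begins with p copies of 0, we have y = 0^k with 1 ≤ k ≤ p.
Pump with i = 2: xy^2z = 0^{p+k} # 1^p, which would require p+k = p. But k ≥ 1, so xy^2z ∉ L.
This is a contradiction; hence L is not regular.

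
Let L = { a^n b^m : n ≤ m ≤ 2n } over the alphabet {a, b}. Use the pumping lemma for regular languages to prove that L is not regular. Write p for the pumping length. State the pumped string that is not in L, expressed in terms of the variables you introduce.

Assume L is regular. Let p be the pumping length given by the pumping lemma.
Take w = a^p b^p ∈ L (since p ≤ p ≤ 2p), with |w| = 2p ≥ p.
By the pumping lemma, w = xyz with |xy| ≤ p and |y| > 0.
Since the first p symbols of w are all a's and |xy| ≤ p, y lies entirely in the leading a-block: y = a^k for some k with 1 ≤ k ≤ p.
Pump with i = 2: xy^2z = a^{p+k} b^p. Now n = p+k > p = m, so the condition n ≤ m fails. Thus xy^2z ∉ L.
This is a contradiction; hence L is not regular.

a^{p+k} b^p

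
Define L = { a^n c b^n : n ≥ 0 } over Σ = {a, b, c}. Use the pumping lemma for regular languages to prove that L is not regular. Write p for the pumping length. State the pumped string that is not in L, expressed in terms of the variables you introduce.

Toward a contradiction, assume L is regular with pumping length p.
Take w = a^p c b^p ∈ L with |w| = 2p+1 ≥ p.
The pumping lemma gives a decomposition w = xyz where |xy| ≤ p and |y| > 0.
Because |xy| ≤ p and w begins with p copies of a, we have y = a^k with 1 ≤ k ≤ p.
Pump with i = 2: xy^2z = a^{p+k} c b^p, which would require p+k = p. But k ≥ 1, so xy^2z ∉ L.
Contradiction. Therefore L is not regular.

a^{p+k} c b^p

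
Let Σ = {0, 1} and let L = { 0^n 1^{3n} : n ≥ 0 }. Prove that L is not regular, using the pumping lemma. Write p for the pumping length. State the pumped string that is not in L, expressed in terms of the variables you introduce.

0^{p+k} 1^{3p}

Toward a contradiction, assume L is regular with pumping length p.
Choose w = 0^p 1^{3p}, which is in L with |w| = 4p ≥ p.
By the pumping lemma, w = xyz with |xy| ≤ p and |y| ≥ 1.
Because |xy| ≤ p and w begins with p copies of 0, we have y = 0^k with 1 ≤ k ≤ p.
Pump with i = 2: xy^2z = 0^{p+k} 1^{3p}. For this to lie in L we would need 3p = 3(p+k), which forces k = 0. But k ≥ 1, so xy^2z ∉ L.
This contradicts the pumping lemma, so L is not regular.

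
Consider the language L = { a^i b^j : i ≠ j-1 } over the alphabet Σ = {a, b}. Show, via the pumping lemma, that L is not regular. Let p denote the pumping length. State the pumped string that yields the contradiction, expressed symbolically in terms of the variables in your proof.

a^{p+p!} b^{p+p!+1}

Toward a contradiction, assume L is regular with pumping length p.
Choose w = a^p b^{p+p!+1}. Since p ≠ (p+p!+1)-1 = p+p!, w ∈ L; and |w| ≥ p.
By the pumping lemma, w = xyz with |xy| ≤ p and y is nonempty.
The first p characters of w are a's, so xy (and hence y) consists only of a's. Write y = a^k, 1 ≤ k ≤ p.
Since 1 ≤ k ≤ p, k divides p!; set t = 1 + p!/k. Then xy^t z has p + (p!/k)·k = p + p! copies of a. Now the a-count is p+p! and (b-count)-1 = (p+p!+1)-1 = p+p!, so i ≠ j-1 fails. So xy^t z = a^{p+p!} b^{p+p!+1} ∉ L.
This is a contradiction; hence L is not regular.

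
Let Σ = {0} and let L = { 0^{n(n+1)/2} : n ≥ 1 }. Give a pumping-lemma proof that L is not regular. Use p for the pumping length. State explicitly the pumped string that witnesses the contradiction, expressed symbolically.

Suppose for contradiction that L is regular, and let p be the pumping length.
Take w = 0^{p(p+1)/2} ∈ L with |w| = p(p+1)/2 ≥ p.
Write w = xyz as guaranteed by the lemma, with |xy| ≤ p and y is nonempty.
Then y = 0^k for some k with 1 ≤ k ≤ p.
Pump with i = 2: xy^2z = 0^{p(p+1)/2+k}. Since 1 ≤ k ≤ p, p(p+1)/2 < p(p+1)/2+k ≤ p(p+1)/2+p < (p+1)(p+2)/2, so p(p+1)/2+k is strictly between consecutive triangular numbers. So xy^2z ∉ L.
This is a contradiction; hence L is not regular.

0^{p(p+1)/2+k}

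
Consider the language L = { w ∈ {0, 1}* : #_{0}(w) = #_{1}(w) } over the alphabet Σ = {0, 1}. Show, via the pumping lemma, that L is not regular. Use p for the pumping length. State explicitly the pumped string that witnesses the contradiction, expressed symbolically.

Assume L is regular. Let p be the pumping length given by the pumping lemma.
Choose w = 0^p 1^p ∈ L with |w| = 2p ≥ p.
By the pumping lemma, w = xyz with |xy| ≤ p and |y| > 0.
Since the first p symbols of w are all 0's and |xy| ≤ p, y lies entirely in the leading 0-block: y = 0^k for some k with 1 ≤ k ≤ p.
Pump with i = 2: xy^2z = 0^{p+k} 1^p has p+k occurrences of 0 but only p of 1. Since k ≥ 1 the counts differ, so xy^2z ∉ L.
Contradiction. Therefore L is not regular.

0^{p+k} 1^p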